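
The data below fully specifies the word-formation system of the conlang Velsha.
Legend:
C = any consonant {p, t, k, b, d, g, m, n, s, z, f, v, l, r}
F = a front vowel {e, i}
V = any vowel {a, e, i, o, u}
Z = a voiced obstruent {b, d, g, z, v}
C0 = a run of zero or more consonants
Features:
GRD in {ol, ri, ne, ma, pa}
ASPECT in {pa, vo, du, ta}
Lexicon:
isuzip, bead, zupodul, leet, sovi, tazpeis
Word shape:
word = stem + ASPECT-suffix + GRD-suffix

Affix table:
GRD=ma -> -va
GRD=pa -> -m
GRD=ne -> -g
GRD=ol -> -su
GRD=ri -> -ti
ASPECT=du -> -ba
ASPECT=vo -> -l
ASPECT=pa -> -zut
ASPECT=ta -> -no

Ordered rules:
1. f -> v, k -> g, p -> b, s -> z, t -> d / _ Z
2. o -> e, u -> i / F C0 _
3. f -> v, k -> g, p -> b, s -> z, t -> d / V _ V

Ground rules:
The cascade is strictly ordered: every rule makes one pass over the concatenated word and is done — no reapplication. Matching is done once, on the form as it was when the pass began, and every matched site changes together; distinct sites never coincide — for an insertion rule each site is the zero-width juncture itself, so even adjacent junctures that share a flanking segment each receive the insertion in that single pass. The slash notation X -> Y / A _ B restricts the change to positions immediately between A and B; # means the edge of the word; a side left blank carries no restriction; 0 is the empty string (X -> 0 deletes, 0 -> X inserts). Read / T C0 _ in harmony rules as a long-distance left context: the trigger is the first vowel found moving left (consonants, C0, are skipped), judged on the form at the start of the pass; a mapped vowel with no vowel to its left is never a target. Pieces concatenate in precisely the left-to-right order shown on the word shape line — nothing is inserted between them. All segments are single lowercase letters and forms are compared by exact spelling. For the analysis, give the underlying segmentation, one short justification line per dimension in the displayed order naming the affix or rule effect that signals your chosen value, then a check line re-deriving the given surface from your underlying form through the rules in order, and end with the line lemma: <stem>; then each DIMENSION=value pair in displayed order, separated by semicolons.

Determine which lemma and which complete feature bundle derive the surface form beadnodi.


underlying: bead-no-ti
GRD=ri - signalled by the affix -ti
ASPECT=ta - signalled by the affix -no
check: beadnoti -> beadnoti -> beadnoti -> beadnodi
lemma: bead; GRD=ri; ASPECT=ta


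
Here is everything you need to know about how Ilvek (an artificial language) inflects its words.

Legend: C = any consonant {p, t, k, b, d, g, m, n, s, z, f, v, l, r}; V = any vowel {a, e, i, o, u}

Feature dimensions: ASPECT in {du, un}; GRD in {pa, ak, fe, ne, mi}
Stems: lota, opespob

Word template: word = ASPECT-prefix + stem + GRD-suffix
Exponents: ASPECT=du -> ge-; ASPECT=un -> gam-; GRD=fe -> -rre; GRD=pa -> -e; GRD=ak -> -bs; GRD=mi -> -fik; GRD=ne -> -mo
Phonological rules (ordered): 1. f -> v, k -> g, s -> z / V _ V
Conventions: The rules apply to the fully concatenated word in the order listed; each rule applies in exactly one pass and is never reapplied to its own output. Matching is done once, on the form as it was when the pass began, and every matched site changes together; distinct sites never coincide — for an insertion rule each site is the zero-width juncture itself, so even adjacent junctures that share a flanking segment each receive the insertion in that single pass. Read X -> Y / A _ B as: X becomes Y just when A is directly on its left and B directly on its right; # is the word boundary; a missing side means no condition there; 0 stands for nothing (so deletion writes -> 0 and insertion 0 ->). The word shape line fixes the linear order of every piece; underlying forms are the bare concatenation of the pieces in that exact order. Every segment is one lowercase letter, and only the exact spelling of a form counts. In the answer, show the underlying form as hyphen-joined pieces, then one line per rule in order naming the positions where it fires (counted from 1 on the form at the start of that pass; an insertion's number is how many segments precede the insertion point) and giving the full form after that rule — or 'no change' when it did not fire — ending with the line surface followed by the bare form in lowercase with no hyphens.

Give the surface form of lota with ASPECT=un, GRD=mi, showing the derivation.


underlying: gam-lota-fik
1. f -> v, k -> g, s -> z / V _ V: fires at position(s) 8: gamlotavik
surface: gamlotavik


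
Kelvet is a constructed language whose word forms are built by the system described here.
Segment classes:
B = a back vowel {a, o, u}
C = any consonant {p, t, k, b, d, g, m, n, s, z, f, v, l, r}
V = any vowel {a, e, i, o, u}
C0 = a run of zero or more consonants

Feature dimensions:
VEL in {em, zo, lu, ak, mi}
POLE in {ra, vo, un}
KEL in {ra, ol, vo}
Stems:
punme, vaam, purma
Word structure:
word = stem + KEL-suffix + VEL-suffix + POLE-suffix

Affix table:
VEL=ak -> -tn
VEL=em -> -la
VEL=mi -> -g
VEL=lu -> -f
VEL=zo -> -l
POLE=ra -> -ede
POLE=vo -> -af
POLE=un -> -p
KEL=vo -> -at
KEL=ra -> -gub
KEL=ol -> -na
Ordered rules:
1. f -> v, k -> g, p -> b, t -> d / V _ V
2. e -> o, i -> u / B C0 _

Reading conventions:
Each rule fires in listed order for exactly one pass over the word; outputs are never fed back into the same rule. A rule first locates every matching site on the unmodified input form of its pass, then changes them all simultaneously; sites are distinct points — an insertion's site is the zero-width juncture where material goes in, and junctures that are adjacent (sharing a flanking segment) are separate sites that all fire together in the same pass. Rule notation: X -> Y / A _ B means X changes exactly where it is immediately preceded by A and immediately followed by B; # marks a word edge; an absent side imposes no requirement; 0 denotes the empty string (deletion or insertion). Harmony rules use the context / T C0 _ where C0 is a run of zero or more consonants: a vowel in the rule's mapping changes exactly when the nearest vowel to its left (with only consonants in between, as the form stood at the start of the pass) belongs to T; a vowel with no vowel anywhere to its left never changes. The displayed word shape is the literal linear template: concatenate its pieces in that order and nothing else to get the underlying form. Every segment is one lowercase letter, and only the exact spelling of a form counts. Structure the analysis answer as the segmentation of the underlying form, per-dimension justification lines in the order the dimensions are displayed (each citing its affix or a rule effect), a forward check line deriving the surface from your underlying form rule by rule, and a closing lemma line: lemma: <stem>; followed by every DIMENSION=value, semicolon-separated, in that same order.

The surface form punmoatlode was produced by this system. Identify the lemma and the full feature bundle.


underlying: punme-at-l-ede
VEL=zo - signalled by the affix -l
POLE=ra - signalled by the affix -ede
KEL=vo - signalled by the affix -at
check: punmeatlede -> punmeatlede -> punmoatlode
lemma: punme; VEL=zo; POLE=ra; KEL=vo


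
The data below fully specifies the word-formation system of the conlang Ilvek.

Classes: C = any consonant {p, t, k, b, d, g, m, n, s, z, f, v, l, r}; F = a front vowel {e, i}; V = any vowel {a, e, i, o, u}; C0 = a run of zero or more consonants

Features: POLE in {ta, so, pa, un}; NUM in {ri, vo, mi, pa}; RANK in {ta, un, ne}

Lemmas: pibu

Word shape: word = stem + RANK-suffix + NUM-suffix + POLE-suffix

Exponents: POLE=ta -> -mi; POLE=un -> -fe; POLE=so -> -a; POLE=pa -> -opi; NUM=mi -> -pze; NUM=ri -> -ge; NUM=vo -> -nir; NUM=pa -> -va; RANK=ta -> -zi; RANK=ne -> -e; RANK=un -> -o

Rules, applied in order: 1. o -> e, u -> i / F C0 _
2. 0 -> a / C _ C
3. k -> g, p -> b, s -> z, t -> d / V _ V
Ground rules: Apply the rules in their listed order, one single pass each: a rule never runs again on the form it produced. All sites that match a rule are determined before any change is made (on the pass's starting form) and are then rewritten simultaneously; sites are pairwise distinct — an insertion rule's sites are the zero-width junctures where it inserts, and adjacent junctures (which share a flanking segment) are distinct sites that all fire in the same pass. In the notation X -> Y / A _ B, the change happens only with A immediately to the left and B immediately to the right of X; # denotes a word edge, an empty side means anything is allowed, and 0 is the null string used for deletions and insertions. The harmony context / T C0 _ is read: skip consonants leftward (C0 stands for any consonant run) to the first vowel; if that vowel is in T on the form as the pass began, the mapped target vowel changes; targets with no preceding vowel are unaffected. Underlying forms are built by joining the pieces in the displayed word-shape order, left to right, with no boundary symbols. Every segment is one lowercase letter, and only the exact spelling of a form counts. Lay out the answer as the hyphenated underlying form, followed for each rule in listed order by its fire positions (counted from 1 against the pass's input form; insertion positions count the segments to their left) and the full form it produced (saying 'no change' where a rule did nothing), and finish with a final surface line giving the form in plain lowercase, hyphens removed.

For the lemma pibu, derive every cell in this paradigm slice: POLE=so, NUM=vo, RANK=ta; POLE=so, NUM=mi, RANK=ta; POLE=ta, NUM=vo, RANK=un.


cell POLE=so, NUM=vo, RANK=ta:
underlying: pibu-zi-nir-a
1. o -> e, u -> i / F C0 _: fires at position(s) 4: pibizinira
2. 0 -> a / C _ C: no change
3. k -> g, p -> b, s -> z, t -> d / V _ V: no change
surface: pibizinira

cell POLE=so, NUM=mi, RANK=ta:
underlying: pibu-zi-pze-a
1. o -> e, u -> i / F C0 _: fires at position(s) 4: pibizipzea
2. 0 -> a / C _ C: inserts after position(s) 7: pibizipazea
3. k -> g, p -> b, s -> z, t -> d / V _ V: fires at position(s) 7: pibizibazea
surface: pibizibazea

cell POLE=ta, NUM=vo, RANK=un:
underlying: pibu-o-nir-mi
1. o -> e, u -> i / F C0 _: fires at position(s) 4: pibionirmi
2. 0 -> a / C _ C: inserts after position(s) 8: pibionirami
3. k -> g, p -> b, s -> z, t -> d / V _ V: no change
surface: pibionirami


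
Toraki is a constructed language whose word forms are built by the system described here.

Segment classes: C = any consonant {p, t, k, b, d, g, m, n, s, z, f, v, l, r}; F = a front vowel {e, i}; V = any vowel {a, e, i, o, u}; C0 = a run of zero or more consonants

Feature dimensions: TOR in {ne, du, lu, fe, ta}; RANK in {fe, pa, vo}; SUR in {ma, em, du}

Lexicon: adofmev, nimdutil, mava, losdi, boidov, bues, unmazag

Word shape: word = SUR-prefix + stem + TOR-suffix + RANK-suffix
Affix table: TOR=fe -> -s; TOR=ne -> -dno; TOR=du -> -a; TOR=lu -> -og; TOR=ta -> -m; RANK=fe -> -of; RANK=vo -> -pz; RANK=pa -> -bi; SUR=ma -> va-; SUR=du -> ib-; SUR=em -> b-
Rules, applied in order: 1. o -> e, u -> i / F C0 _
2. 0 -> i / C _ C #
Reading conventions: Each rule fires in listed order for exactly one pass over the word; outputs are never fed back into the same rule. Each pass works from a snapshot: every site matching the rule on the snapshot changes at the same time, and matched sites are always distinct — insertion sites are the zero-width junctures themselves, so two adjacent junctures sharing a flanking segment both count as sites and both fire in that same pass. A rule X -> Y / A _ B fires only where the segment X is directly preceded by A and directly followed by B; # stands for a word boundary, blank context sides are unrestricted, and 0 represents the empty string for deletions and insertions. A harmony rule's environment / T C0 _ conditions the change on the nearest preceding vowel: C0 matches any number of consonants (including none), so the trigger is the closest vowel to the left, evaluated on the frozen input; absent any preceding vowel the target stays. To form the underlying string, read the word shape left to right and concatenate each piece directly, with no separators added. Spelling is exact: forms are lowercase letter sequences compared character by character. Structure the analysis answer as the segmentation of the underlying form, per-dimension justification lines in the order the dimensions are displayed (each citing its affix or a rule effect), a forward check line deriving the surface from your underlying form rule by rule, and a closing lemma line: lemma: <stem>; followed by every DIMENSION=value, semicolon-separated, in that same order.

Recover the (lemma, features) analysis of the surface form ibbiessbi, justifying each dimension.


underlying: ib-bues-s-bi
TOR=fe - signalled by the affix -s
RANK=pa - signalled by the affix -bi
SUR=du - signalled by the affix ib-
check: ibbuessbi -> ibbiessbi -> ibbiessbi
lemma: bues; TOR=fe; RANK=pa; SUR=du


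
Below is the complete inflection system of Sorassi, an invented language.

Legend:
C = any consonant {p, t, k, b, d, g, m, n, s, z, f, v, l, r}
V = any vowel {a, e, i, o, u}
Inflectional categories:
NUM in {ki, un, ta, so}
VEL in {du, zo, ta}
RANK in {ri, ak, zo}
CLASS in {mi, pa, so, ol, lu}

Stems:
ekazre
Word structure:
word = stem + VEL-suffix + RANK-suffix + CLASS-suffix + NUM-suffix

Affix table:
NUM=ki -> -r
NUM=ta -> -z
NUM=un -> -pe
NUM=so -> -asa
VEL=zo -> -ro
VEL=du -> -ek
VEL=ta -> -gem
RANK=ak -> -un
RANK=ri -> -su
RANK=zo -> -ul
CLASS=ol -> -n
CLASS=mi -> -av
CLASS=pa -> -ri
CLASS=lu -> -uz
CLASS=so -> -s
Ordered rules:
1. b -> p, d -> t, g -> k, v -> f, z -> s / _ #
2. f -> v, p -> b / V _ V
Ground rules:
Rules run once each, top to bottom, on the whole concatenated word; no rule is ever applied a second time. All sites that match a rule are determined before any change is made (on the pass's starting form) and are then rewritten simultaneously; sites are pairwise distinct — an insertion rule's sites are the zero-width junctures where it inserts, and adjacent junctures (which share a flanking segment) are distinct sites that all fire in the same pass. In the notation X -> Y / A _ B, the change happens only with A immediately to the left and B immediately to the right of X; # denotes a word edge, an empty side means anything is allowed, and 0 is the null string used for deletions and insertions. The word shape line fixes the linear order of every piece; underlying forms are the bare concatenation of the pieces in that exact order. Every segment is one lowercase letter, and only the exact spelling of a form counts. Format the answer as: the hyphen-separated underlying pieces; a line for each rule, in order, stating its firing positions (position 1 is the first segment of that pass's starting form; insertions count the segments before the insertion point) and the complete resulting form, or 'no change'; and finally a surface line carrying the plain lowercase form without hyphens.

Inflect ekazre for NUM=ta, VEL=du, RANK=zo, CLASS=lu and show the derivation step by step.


underlying: ekazre-ek-ul-uz-z
1. b -> p, d -> t, g -> k, v -> f, z -> s / _ #: fires at position(s) 13: ekazreekuluzs
2. f -> v, p -> b / V _ V: no change
surface: ekazreekuluzs


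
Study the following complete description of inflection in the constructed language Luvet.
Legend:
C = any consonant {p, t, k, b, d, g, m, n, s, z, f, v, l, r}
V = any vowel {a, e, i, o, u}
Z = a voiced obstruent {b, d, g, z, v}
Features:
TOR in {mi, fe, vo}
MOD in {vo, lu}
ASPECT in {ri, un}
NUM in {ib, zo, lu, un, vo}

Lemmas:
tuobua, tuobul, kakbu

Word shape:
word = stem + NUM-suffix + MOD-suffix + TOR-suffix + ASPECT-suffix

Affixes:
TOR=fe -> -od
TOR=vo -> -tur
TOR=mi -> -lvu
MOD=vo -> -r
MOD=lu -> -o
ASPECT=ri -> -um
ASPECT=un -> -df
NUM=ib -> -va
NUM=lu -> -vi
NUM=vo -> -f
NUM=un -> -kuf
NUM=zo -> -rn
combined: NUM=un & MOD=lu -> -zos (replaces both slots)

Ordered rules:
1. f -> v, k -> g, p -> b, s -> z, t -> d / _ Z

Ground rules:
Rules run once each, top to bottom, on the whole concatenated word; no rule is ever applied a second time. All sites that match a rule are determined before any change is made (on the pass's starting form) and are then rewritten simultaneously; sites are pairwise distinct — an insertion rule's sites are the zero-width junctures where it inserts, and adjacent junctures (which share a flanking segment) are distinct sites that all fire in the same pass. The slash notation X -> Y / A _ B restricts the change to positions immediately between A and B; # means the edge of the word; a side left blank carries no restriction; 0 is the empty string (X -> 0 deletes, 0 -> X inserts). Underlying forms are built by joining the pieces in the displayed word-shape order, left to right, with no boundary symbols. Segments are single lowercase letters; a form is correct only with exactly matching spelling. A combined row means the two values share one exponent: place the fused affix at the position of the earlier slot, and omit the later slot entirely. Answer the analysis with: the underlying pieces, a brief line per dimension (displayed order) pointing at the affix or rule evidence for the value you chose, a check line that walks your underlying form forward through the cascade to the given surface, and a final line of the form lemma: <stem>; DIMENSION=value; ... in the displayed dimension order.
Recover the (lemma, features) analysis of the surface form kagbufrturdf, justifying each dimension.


underlying: kakbu-f-r-tur-df
TOR=vo - signalled by the affix -tur
MOD=vo - signalled by the affix -r
ASPECT=un - signalled by the affix -df
NUM=vo - signalled by the affix -f
check: kakbufrturdf -> kagbufrturdf
lemma: kakbu; TOR=vo; MOD=vo; ASPECT=un; NUM=vo


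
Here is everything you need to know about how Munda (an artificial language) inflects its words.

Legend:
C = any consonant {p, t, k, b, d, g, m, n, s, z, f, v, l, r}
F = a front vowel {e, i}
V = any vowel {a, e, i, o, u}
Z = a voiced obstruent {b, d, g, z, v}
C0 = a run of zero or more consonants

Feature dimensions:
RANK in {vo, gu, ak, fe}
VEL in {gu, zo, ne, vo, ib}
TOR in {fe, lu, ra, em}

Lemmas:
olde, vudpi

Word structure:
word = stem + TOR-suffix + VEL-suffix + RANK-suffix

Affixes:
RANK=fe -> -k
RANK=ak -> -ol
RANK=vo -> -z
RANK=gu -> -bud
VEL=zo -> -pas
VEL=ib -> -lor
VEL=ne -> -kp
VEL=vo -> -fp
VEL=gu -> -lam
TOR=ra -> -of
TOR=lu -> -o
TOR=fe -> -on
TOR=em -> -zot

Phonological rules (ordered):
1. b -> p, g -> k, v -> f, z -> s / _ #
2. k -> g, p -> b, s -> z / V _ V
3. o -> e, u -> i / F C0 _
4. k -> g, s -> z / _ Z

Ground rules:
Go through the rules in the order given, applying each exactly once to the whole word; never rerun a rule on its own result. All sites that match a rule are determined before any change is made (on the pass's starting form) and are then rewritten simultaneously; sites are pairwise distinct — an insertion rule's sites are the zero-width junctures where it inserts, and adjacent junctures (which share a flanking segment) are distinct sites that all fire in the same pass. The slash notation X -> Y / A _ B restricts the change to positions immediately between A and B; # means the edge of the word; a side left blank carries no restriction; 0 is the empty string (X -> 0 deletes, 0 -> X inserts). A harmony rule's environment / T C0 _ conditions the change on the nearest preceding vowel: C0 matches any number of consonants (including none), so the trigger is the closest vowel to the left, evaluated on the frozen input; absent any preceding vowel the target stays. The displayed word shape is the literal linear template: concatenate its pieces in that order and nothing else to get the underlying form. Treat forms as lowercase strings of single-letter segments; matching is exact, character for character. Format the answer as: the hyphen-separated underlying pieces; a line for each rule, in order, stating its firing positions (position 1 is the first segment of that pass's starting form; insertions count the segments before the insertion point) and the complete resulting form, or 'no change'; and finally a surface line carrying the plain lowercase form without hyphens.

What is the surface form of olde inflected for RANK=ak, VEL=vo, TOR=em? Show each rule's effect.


underlying: olde-zot-fp-ol
1. b -> p, g -> k, v -> f, z -> s / _ #: no change
2. k -> g, p -> b, s -> z / V _ V: no change
3. o -> e, u -> i / F C0 _: fires at position(s) 6: oldezetfpol
4. k -> g, s -> z / _ Z: no change
surface: oldezetfpol


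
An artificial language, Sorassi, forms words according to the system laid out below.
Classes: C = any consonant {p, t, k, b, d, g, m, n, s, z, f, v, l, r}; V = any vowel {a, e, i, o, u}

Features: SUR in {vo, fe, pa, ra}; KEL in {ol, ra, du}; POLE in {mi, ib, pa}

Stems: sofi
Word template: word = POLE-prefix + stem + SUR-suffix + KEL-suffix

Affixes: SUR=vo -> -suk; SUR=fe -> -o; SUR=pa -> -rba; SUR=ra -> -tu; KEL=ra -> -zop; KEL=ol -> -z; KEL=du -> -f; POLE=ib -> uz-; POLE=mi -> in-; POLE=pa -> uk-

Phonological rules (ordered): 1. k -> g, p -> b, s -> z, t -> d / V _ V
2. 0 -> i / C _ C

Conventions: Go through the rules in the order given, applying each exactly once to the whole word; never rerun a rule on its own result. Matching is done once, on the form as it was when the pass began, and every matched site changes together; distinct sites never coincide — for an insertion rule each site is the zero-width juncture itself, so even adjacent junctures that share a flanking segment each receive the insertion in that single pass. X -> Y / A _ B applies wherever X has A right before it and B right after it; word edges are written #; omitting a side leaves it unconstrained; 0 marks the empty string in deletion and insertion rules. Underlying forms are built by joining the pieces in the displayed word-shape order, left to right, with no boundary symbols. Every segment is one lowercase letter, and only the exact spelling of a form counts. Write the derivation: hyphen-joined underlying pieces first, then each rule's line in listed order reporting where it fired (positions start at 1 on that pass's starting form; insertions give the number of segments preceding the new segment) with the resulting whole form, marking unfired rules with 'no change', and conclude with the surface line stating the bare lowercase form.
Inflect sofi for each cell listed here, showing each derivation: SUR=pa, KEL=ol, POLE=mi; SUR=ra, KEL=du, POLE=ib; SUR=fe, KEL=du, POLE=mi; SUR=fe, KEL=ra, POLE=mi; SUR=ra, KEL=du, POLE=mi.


cell SUR=pa, KEL=ol, POLE=mi:
underlying: in-sofi-rba-z
1. k -> g, p -> b, s -> z, t -> d / V _ V: no change
2. 0 -> i / C _ C: inserts after position(s) 2, 7: inisofiribaz
surface: inisofiribaz

cell SUR=ra, KEL=du, POLE=ib:
underlying: uz-sofi-tu-f
1. k -> g, p -> b, s -> z, t -> d / V _ V: fires at position(s) 7: uzsofiduf
2. 0 -> i / C _ C: inserts after position(s) 2: uzisofiduf
surface: uzisofiduf

cell SUR=fe, KEL=du, POLE=mi:
underlying: in-sofi-o-f
1. k -> g, p -> b, s -> z, t -> d / V _ V: no change
2. 0 -> i / C _ C: inserts after position(s) 2: inisofiof
surface: inisofiof

cell SUR=fe, KEL=ra, POLE=mi:
underlying: in-sofi-o-zop
1. k -> g, p -> b, s -> z, t -> d / V _ V: no change
2. 0 -> i / C _ C: inserts after position(s) 2: inisofiozop
surface: inisofiozop

cell SUR=ra, KEL=du, POLE=mi:
underlying: in-sofi-tu-f
1. k -> g, p -> b, s -> z, t -> d / V _ V: fires at position(s) 7: insofiduf
2. 0 -> i / C _ C: inserts after position(s) 2: inisofiduf
surface: inisofiduf


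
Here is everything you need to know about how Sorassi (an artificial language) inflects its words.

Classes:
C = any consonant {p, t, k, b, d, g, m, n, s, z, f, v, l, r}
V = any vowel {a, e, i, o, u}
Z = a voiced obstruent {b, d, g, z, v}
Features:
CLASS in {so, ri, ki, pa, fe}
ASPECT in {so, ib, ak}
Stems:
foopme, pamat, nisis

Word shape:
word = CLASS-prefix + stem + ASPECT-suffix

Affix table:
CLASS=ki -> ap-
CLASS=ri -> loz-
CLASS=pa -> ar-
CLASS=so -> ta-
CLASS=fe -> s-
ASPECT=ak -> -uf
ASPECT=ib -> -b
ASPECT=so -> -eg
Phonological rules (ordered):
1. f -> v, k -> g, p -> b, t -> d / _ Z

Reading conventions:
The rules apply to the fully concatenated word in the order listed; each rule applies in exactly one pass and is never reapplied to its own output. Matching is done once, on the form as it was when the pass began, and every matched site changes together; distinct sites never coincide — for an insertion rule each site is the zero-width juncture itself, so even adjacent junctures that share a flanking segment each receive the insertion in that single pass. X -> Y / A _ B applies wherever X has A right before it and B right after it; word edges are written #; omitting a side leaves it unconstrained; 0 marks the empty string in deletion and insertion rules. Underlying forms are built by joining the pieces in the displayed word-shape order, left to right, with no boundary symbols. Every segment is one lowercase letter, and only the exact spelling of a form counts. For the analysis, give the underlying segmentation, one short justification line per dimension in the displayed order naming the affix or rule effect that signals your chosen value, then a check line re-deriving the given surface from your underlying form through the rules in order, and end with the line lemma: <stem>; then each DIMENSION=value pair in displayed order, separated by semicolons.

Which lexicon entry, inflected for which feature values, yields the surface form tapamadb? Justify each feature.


underlying: ta-pamat-b
CLASS=so - signalled by the affix ta-
ASPECT=ib - signalled by the affix -b
check: tapamatb -> tapamadb
lemma: pamat; CLASS=so; ASPECT=ib


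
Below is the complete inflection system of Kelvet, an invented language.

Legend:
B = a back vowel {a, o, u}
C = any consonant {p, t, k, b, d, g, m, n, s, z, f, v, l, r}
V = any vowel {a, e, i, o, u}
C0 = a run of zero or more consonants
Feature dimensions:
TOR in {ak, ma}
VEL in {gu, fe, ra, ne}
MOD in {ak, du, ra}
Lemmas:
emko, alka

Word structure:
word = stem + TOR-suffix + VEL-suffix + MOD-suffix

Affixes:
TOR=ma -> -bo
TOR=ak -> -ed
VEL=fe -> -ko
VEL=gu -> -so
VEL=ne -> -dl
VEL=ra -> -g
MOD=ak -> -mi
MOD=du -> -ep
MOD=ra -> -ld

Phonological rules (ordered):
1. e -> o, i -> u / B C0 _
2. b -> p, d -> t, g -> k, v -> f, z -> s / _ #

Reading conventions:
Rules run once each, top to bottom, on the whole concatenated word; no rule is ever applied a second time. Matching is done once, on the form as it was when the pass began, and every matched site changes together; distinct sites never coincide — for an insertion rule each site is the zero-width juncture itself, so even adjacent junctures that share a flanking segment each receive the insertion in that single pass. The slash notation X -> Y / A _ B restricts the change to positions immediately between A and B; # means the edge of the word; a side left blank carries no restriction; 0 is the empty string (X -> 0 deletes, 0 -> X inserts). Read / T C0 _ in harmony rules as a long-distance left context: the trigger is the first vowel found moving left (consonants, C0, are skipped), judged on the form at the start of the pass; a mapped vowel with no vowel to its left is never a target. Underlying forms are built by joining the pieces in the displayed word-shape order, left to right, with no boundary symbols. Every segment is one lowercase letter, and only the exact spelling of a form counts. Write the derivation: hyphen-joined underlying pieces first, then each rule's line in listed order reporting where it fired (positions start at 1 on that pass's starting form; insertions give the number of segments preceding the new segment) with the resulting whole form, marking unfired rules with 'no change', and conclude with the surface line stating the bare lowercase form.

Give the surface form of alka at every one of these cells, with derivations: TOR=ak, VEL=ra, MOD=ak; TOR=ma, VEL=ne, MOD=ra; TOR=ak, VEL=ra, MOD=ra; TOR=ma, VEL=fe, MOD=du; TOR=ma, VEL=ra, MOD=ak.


cell TOR=ak, VEL=ra, MOD=ak:
underlying: alka-ed-g-mi
1. e -> o, i -> u / B C0 _: fires at position(s) 5: alkaodgmi
2. b -> p, d -> t, g -> k, v -> f, z -> s / _ #: no change
surface: alkaodgmi

cell TOR=ma, VEL=ne, MOD=ra:
underlying: alka-bo-dl-ld
1. e -> o, i -> u / B C0 _: no change
2. b -> p, d -> t, g -> k, v -> f, z -> s / _ #: fires at position(s) 10: alkabodllt
surface: alkabodllt

cell TOR=ak, VEL=ra, MOD=ra:
underlying: alka-ed-g-ld
1. e -> o, i -> u / B C0 _: fires at position(s) 5: alkaodgld
2. b -> p, d -> t, g -> k, v -> f, z -> s / _ #: fires at position(s) 9: alkaodglt
surface: alkaodglt

cell TOR=ma, VEL=fe, MOD=du:
underlying: alka-bo-ko-ep
1. e -> o, i -> u / B C0 _: fires at position(s) 9: alkabokoop
2. b -> p, d -> t, g -> k, v -> f, z -> s / _ #: no change
surface: alkabokoop

cell TOR=ma, VEL=ra, MOD=ak:
underlying: alka-bo-g-mi
1. e -> o, i -> u / B C0 _: fires at position(s) 9: alkabogmu
2. b -> p, d -> t, g -> k, v -> f, z -> s / _ #: no change
surface: alkabogmu


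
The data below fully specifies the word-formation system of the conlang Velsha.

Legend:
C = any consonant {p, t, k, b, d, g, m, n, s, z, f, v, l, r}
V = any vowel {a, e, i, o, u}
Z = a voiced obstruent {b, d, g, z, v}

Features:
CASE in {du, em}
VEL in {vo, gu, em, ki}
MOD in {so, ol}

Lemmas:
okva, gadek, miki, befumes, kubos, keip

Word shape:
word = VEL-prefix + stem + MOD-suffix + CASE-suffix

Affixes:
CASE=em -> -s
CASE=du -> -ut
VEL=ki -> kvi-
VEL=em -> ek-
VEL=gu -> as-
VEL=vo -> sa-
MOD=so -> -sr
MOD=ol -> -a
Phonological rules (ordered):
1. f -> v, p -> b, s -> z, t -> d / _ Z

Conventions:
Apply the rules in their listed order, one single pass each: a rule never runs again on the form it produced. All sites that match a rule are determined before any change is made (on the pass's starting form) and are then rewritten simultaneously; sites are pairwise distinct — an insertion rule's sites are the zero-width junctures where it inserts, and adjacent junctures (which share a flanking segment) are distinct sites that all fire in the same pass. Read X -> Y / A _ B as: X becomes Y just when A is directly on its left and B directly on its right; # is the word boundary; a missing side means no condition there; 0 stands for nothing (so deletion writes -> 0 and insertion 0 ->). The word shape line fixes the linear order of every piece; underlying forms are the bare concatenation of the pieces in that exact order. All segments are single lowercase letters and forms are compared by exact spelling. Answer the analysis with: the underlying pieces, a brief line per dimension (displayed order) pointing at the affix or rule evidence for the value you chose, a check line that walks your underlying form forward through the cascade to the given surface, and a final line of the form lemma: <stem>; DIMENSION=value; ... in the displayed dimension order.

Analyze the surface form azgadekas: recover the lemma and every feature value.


underlying: as-gadek-a-s
CASE=em - signalled by the affix -s
VEL=gu - signalled by the affix as-
MOD=ol - signalled by the affix -a
check: asgadekas -> azgadekas
lemma: gadek; CASE=em; VEL=gu; MOD=ol


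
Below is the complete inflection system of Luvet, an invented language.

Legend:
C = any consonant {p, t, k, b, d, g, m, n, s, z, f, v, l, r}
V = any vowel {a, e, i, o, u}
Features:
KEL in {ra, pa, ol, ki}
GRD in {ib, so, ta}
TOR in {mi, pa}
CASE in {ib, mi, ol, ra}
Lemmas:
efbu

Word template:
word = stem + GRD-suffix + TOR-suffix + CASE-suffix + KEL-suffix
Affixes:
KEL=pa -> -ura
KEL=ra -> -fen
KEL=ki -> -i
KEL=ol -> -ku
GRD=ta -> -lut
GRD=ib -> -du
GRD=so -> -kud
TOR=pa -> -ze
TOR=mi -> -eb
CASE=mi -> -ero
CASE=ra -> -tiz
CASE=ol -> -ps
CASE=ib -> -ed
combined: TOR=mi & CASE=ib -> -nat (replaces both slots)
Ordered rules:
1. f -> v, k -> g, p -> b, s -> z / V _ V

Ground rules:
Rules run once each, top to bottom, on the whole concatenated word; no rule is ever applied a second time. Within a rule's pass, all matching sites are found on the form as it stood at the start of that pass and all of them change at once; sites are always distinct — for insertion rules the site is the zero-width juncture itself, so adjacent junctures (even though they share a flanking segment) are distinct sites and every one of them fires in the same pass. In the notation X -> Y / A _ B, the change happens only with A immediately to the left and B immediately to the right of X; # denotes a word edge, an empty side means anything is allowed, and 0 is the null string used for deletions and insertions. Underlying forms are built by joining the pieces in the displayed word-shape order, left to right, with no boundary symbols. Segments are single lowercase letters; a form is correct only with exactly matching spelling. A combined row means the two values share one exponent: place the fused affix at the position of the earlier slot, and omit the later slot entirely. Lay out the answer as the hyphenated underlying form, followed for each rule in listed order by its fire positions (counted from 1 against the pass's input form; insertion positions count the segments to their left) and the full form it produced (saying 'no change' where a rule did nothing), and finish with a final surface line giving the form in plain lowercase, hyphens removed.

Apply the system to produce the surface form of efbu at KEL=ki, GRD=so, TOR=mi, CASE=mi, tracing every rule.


underlying: efbu-kud-eb-ero-i
1. f -> v, k -> g, p -> b, s -> z / V _ V: fires at position(s) 5: efbugudeberoi
surface: efbugudeberoi


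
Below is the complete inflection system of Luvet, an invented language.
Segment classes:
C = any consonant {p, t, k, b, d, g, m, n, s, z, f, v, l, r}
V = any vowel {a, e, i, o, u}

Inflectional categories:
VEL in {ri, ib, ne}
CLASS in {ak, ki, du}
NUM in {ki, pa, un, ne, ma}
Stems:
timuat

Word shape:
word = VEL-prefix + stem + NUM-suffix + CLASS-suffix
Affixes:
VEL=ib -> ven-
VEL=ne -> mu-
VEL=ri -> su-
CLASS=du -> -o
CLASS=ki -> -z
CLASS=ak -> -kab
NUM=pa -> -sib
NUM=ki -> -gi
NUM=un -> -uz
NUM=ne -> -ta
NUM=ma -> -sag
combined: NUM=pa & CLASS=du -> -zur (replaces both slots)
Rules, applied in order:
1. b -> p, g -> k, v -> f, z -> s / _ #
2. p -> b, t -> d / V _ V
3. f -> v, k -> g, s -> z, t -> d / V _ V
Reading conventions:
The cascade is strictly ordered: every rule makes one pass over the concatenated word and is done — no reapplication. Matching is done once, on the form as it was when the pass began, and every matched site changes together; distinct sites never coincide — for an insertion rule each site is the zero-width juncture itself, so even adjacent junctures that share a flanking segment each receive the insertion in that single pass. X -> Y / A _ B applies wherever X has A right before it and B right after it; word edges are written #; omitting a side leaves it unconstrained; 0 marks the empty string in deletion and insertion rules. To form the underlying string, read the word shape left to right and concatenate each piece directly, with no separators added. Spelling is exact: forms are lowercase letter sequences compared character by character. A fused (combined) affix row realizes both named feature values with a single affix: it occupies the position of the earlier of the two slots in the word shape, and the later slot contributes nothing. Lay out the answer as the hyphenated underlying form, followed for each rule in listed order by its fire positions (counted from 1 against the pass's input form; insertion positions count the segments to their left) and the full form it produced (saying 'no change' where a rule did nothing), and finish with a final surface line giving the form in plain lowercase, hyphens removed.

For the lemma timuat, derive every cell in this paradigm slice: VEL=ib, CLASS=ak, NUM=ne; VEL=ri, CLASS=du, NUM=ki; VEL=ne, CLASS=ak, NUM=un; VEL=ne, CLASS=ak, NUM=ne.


cell VEL=ib, CLASS=ak, NUM=ne:
underlying: ven-timuat-ta-kab
1. b -> p, g -> k, v -> f, z -> s / _ #: fires at position(s) 14: ventimuattakap
2. p -> b, t -> d / V _ V: no change
3. f -> v, k -> g, s -> z, t -> d / V _ V: fires at position(s) 12: ventimuattagap
surface: ventimuattagap

cell VEL=ri, CLASS=du, NUM=ki:
underlying: su-timuat-gi-o
1. b -> p, g -> k, v -> f, z -> s / _ #: no change
2. p -> b, t -> d / V _ V: fires at position(s) 3: sudimuatgio
3. f -> v, k -> g, s -> z, t -> d / V _ V: no change
surface: sudimuatgio

cell VEL=ne, CLASS=ak, NUM=un:
underlying: mu-timuat-uz-kab
1. b -> p, g -> k, v -> f, z -> s / _ #: fires at position(s) 13: mutimuatuzkap
2. p -> b, t -> d / V _ V: fires at position(s) 3, 8: mudimuaduzkap
3. f -> v, k -> g, s -> z, t -> d / V _ V: no change
surface: mudimuaduzkap

cell VEL=ne, CLASS=ak, NUM=ne:
underlying: mu-timuat-ta-kab
1. b -> p, g -> k, v -> f, z -> s / _ #: fires at position(s) 13: mutimuattakap
2. p -> b, t -> d / V _ V: fires at position(s) 3: mudimuattakap
3. f -> v, k -> g, s -> z, t -> d / V _ V: fires at position(s) 11: mudimuattagap
surface: mudimuattagap


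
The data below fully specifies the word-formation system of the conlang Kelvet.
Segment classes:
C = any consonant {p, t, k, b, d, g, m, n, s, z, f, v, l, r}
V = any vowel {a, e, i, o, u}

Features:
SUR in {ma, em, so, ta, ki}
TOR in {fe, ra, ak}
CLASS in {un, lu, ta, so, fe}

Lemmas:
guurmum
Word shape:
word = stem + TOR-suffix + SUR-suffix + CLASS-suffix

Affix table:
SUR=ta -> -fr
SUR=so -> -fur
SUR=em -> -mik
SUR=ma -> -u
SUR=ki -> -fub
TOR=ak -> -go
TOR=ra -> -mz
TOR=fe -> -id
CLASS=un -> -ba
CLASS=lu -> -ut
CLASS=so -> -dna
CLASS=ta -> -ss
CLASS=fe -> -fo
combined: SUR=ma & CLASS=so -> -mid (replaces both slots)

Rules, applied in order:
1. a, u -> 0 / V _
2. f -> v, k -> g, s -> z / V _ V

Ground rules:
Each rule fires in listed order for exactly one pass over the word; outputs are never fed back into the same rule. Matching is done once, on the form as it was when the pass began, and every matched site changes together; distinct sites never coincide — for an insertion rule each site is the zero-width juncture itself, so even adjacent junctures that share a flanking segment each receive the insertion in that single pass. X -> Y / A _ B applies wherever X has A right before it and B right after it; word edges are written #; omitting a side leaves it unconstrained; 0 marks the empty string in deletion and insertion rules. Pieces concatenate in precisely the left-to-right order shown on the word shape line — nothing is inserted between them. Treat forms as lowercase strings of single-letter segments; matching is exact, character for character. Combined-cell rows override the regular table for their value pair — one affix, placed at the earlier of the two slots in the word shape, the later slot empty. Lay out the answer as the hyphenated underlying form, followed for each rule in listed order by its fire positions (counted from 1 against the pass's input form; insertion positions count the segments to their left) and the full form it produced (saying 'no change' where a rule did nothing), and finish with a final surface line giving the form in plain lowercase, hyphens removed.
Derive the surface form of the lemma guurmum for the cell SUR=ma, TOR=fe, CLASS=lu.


underlying: guurmum-id-u-ut
1. a, u -> 0 / V _: fires at position(s) 3, 11: gurmumidut
2. f -> v, k -> g, s -> z / V _ V: no change
surface: gurmumidut


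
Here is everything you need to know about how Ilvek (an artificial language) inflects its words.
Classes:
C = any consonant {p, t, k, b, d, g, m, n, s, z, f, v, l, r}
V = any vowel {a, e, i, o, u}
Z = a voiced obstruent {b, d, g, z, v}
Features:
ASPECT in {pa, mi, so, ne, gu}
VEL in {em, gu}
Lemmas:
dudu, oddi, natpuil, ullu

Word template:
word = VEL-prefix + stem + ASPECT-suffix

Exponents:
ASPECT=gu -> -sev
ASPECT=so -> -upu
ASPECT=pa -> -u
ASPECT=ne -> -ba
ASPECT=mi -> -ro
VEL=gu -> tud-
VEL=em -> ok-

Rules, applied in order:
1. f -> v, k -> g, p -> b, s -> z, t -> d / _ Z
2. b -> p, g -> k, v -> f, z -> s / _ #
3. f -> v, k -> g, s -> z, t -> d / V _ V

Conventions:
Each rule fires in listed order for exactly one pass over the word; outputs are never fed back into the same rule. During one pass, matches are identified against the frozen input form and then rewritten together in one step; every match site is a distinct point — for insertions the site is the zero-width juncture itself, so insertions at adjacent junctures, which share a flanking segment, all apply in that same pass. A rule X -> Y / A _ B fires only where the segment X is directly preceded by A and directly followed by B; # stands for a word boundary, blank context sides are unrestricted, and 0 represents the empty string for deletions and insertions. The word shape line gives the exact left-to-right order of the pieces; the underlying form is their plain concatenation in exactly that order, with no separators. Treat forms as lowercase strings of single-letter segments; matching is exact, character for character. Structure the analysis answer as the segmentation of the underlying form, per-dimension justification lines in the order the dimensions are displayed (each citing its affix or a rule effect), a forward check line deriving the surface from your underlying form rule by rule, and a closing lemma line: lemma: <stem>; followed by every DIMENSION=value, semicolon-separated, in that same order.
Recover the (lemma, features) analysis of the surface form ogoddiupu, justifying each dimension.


underlying: ok-oddi-upu
ASPECT=so - signalled by the affix -upu
VEL=em - signalled by the affix ok-
check: okoddiupu -> okoddiupu -> okoddiupu -> ogoddiupu
lemma: oddi; ASPECT=so; VEL=em
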